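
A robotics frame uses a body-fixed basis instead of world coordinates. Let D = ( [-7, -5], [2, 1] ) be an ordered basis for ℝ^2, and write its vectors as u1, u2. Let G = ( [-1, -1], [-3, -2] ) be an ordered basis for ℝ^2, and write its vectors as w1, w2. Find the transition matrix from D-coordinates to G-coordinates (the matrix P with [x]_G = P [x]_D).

Let M have columns uj and N have columns wj. Then for every x, N [x]_G = x = M [x]_D, so P = N^(-1) M.
Since det N = -1, N^(-1) has integer entries; multiplying gives P = [[1, 1], [2, -1]].

[[1, 1], [2, -1]]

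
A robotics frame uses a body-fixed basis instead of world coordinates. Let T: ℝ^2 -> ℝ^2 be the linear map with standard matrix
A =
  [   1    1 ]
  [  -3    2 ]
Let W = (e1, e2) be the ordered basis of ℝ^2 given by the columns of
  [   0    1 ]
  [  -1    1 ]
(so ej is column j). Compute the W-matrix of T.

The j-th column of [T]_W is [T(ej)]_W.
T(e1) = A e1 = (-1, -2) = e1 - e2, so column 1 is (1, -1).
Repeating for e2 and assembling the columns gives [[1, 3], [-1, 2]].

[[1, 3], [-1, 2]]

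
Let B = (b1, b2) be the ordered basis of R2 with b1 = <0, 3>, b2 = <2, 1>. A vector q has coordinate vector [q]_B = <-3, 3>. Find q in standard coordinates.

By definition q = -3b1 + 3b2.
Summing componentwise gives <6, -6>.

<6, -6>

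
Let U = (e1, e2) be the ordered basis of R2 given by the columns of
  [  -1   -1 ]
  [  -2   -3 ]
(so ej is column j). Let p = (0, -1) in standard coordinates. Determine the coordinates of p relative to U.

We seek scalars with c_1 e1 + c_2 e2 = p; equivalently solve M c = p where the columns of M are e1, e2.
System: -c_1 - c_2 = 0, -2c_1 - 3c_2 = -1; solving gives c_1 = -1, c_2 = 1.
Check: -e1 + e2 = (0, -1).

(-1, 1)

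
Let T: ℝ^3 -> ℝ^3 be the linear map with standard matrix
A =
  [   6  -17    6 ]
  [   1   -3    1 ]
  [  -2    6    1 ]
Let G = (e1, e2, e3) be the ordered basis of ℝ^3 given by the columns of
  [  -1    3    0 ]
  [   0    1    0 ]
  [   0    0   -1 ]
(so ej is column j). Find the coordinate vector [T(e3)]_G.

Compute T(e3) = A e3 = (-6, -1, -1) in standard coordinates.
Then write this in G-coordinates: solve for y in y_1 e1 + ... + y_3 e3 = (-6, -1, -1).
This gives y = (3, -1, 1), which is column 3 of [T]_G.

(3, -1, 1)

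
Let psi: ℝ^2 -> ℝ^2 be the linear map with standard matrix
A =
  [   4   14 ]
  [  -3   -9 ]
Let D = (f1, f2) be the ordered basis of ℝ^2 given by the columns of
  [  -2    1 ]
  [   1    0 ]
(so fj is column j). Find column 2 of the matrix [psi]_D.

Column 2 of [psi]_D is the D-coordinate vector of psi(f2).
In standard coordinates psi(f2) = A f2 = [4, -3].
Converting to D: [4, -3] = -3f1 - 2f2, so the coordinate vector is [-3, -2].

[-3, -2]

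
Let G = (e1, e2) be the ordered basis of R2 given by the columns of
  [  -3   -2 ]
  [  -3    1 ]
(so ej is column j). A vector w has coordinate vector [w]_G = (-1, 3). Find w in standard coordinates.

By definition w = -e1 + 3e2.
Summing componentwise gives (-3, 6).

(-3, 6)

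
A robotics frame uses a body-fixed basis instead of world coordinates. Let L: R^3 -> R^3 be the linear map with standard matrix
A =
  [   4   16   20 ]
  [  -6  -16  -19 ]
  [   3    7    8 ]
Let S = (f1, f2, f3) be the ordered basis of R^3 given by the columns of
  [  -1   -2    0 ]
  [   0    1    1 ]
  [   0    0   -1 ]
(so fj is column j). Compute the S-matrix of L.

The j-th column of [L]_S is [L(fj)]_S.
L(f1) = A f1 = <-4, 6, -3> = -2f1 + 3f2 + 3f3, so column 1 is <-2, 3, 3>.
Repeating for f2, f3 and assembling the columns gives [[-2, -2, 0], [3, -3, 2], [3, -1, 1]].

[[-2, -2, 0], [3, -3, 2], [3, -1, 1]]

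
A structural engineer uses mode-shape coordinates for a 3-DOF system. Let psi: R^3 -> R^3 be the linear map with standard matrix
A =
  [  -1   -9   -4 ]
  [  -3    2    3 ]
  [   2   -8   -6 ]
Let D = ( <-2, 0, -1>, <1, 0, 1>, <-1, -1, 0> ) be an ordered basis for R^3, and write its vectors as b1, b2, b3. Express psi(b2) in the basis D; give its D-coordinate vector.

<1, -3, 0>

Compute psi(b2) = A b2 = <-5, 0, -4> in standard coordinates.
Then write this in D-coordinates: solve for y in y_1 b1 + ... + y_3 b3 = <-5, 0, -4>.
This gives y = <1, -3, 0>, which is column 2 of [psi]_D.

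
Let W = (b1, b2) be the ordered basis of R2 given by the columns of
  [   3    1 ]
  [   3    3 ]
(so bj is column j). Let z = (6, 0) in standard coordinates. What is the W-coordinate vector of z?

We seek scalars with c_1 b1 + c_2 b2 = z; equivalently solve M c = z where the columns of M are b1, b2.
System: 3c_1 + c_2 = 6, 3c_1 + 3c_2 = 0; solving gives c_1 = 3, c_2 = -3.
Check: 3b1 - 3b2 = (6, 0).

(3, -3)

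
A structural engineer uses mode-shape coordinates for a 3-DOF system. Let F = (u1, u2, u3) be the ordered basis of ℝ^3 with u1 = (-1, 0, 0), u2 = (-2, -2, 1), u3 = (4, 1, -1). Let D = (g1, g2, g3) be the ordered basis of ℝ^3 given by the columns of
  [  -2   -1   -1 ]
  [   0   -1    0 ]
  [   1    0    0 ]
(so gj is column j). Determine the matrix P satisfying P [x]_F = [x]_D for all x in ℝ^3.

[[0, 1, -1], [0, 2, -1], [1, -2, -1]]

Let M have columns uj and N have columns gj. Then for every x, N [x]_D = x = M [x]_F, so P = N^(-1) M.
Since det N = -1, N^(-1) has integer entries; multiplying gives P = [[0, 1, -1], [0, 2, -1], [1, -2, -1]].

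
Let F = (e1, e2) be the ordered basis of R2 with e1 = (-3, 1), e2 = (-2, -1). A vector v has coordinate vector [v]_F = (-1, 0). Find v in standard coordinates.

(3, -1)

v = M [v]_F, where M has columns e1, e2.
Carrying out the matrix-vector product, v = (3, -1).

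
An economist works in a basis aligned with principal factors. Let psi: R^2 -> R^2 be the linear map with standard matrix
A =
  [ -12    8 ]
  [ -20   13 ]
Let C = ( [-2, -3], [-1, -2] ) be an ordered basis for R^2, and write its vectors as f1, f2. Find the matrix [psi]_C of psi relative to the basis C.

[[1, 2], [-2, 0]]

Let P have columns f1, f2. Then [psi]_C = P^(-1) A P.
Here det P = 1, so P^(-1) is integer; computing A P first and then P^(-1)(A P) gives [[1, 2], [-2, 0]].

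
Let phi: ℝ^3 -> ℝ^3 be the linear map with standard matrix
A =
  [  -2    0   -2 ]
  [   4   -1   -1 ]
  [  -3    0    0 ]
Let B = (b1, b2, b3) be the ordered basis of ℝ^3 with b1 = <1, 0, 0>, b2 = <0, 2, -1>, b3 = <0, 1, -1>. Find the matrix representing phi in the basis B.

The j-th column of [phi]_B is [phi(bj)]_B.
phi(b1) = A b1 = <-2, 4, -3> = -2b1 + b2 + 2b3, so column 1 is <-2, 1, 2>.
Repeating for b2, b3 and assembling the columns gives [[-2, 2, 2], [1, -1, 0], [2, 1, 0]].

[[-2, 2, 2], [1, -1, 0], [2, 1, 0]]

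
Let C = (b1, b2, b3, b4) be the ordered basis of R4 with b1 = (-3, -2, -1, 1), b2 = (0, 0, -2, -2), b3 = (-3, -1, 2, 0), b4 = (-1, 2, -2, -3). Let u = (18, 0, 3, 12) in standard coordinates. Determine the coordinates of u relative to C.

Write u = c_1 b1 + ... + c_4 b4 and solve for the c_i.
Row-reducing the augmented matrix [M | u] gives c = (-1, -2, -4, -3).
Check: -b1 - 2b2 - 4b3 - 3b4 = (18, 0, 3, 12).

(-1, -2, -4, -3)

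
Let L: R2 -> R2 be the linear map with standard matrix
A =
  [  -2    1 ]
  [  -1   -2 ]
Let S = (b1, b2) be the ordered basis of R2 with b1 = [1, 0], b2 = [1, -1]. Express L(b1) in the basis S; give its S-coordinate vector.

Column 1 of [L]_S is the S-coordinate vector of L(b1).
In standard coordinates L(b1) = A b1 = [-2, -1].
Converting to S: [-2, -1] = -3b1 + b2, so the coordinate vector is [-3, 1].

[-3, 1]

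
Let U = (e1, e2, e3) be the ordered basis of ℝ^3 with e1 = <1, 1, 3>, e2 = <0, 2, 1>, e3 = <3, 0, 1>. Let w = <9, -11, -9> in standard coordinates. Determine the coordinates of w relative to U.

Write w = c_1 e1 + ... + c_3 e3 and solve for the c_i.
Gaussian elimination on [M | w] yields c = (-3, -4, 4).
Check: -3e1 - 4e2 + 4e3 = <9, -11, -9>.

<-3, -4, 4>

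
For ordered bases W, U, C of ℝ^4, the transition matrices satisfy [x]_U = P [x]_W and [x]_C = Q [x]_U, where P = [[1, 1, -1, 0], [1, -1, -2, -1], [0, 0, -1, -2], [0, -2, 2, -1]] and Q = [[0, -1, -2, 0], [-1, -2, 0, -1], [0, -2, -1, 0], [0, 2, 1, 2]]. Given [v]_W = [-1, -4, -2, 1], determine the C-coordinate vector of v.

Apply P to get U-coordinates [-3, 6, 0, 3], then Q to get C-coordinates.
The result is [v]_C = [-6, -12, -12, 18].

[-6, -12, -12, 18]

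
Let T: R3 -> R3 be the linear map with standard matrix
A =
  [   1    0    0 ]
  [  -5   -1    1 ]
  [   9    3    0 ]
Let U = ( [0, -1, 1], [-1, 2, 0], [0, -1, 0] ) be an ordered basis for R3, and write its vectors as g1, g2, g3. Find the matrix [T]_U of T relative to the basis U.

The j-th column of [T]_U is [T(gj)]_U.
T(g1) = A g1 = [0, 2, -3] = -3g1 + 0·g2 + g3, so column 1 is [-3, 0, 1].
Repeating for g2, g3 and assembling the columns gives [[-3, -3, -3], [0, 1, 0], [1, 2, 2]].

[[-3, -3, -3], [0, 1, 0], [1, 2, 2]]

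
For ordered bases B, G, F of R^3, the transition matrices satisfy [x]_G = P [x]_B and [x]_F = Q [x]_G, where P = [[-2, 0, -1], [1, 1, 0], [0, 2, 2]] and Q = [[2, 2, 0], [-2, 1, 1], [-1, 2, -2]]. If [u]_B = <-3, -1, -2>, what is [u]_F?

<8, -26, -4>

Composing the changes, [u]_F = Q P [u]_B.
Q P = [[-2, 2, -2], [5, 3, 4], [4, -2, -3]]; applying this to <-3, -1, -2> gives <8, -26, -4>.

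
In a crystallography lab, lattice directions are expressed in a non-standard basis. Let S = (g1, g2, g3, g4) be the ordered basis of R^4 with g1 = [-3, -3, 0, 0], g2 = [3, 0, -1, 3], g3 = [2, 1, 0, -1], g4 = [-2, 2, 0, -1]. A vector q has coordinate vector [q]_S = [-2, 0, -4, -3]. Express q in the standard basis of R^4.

q = M [q]_S, where M has columns g1, ..., g4.
Carrying out the matrix-vector product, q = [4, -4, 0, 7].

[4, -4, 0, 7]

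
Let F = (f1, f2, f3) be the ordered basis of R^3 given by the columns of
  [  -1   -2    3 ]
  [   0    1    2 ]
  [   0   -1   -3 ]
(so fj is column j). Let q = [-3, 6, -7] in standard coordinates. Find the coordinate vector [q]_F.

[q]_F is the unique c with M c = q, where M has columns f1, ..., f3.
Gaussian elimination on [M | q] yields c = (-2, 4, 1).
Check: -2f1 + 4f2 + f3 = [-3, 6, -7].

[-2, 4, 1]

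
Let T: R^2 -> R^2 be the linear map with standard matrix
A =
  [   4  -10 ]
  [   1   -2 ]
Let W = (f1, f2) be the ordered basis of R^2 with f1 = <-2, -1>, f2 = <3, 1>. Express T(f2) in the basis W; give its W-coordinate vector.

<-1, 0>

Column 2 of [T]_W is the W-coordinate vector of T(f2).
In standard coordinates T(f2) = A f2 = <2, 1>.
Converting to W: <2, 1> = -f1 + 0·f2, so the coordinate vector is <-1, 0>.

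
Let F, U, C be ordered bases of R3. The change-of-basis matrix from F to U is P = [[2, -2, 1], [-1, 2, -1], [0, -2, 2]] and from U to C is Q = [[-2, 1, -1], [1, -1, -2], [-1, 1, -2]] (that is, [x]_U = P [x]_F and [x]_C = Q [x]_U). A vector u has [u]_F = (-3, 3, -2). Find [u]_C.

First [u]_U = P [u]_F = (-14, 11, -10).
Then [u]_C = Q [u]_U = (49, -5, 45).

(49, -5, 45)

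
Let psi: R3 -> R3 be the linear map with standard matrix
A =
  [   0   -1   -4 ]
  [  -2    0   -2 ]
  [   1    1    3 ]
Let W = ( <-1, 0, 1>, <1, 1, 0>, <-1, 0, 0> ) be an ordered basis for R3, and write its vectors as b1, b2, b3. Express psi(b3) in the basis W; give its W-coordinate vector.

Compute psi(b3) = A b3 = <0, 2, -1> in standard coordinates.
Then write this in W-coordinates: solve for y in y_1 b1 + ... + y_3 b3 = <0, 2, -1>.
This gives y = <-1, 2, 3>, which is column 3 of [psi]_W.

<-1, 2, 3>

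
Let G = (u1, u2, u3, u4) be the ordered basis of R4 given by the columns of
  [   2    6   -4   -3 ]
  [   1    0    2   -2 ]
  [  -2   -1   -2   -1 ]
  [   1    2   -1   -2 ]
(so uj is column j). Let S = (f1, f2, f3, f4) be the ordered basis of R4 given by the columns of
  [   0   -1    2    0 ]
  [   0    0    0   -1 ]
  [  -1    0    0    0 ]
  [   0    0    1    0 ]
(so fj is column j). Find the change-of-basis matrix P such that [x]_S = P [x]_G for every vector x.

Take x = uj: its G-coordinates are the j-th standard unit vector, so P e_j — column j of P — equals [uj]_S.
u1 = 2f1 + 0·f2 + f3 - f4, giving column 1 = (2, 0, 1, -1); repeating for each j gives P = [[2, 1, 2, 1], [0, -2, 2, -1], [1, 2, -1, -2], [-1, 0, -2, 2]].

[[2, 1, 2, 1], [0, -2, 2, -1], [1, 2, -1, -2], [-1, 0, -2, 2]]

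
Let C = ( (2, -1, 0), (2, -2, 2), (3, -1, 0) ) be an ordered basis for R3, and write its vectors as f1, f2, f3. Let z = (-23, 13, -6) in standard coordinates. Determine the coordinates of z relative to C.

Write z = c_1 f1 + ... + c_3 f3 and solve for the c_i.
Solving this 3x3 system gives c = (-4, -3, -3).
Check: -4f1 - 3f2 - 3f3 = (-23, 13, -6).

(-4, -3, -3)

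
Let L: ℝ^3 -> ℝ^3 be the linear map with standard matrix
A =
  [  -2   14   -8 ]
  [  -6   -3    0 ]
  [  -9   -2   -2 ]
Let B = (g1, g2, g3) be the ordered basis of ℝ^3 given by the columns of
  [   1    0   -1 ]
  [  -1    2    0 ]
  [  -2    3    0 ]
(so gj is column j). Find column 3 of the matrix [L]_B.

Compute L(g3) = A g3 = [2, 6, 9] in standard coordinates.
Then write this in B-coordinates: solve for y in y_1 g1 + ... + y_3 g3 = [2, 6, 9].
This gives y = [0, 3, -2], which is column 3 of [L]_B.

[0, 3, -2]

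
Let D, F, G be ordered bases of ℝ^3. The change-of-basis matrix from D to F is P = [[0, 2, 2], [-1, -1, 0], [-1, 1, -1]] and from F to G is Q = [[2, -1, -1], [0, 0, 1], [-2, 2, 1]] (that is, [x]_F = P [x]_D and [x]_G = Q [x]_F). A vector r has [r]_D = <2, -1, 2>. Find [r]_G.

<10, -5, -11>

Apply P to get F-coordinates <2, -1, -5>, then Q to get G-coordinates.
The result is [r]_G = <10, -5, -11>.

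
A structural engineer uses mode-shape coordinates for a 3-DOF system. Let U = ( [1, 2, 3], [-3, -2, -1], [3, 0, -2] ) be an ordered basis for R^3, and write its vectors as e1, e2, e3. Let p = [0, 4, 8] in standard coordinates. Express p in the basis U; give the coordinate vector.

[p]_U is the unique c with M c = p, where M has columns e1, ..., e3.
Row-reducing the augmented matrix [M | p] gives c = (3, 1, 0).
Check: 3e1 + e2 + 0·e3 = [0, 4, 8].

[3, 1, 0]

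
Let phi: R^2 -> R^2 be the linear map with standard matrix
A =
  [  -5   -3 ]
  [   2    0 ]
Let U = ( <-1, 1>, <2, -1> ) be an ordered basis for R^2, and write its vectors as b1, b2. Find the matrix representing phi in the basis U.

[[-2, 1], [0, -3]]

With P the matrix whose columns are b1, b2, [phi]_U = P^(-1) A P.
Column by column: phi(b1) = A b1 = <2, -2>; its U-coordinates <-2, 0> give column 1.
Continuing for each basis vector yields [phi]_U = [[-2, 1], [0, -3]].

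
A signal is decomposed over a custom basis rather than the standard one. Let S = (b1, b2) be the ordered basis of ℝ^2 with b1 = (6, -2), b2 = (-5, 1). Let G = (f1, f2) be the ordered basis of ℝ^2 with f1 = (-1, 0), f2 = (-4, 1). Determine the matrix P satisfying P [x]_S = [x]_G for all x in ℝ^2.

Take x = bj: its S-coordinates are the j-th standard unit vector, so P e_j — column j of P — equals [bj]_G.
b1 = 2f1 - 2f2, giving column 1 = (2, -2); repeating for each j gives P = [[2, 1], [-2, 1]].

[[2, 1], [-2, 1]]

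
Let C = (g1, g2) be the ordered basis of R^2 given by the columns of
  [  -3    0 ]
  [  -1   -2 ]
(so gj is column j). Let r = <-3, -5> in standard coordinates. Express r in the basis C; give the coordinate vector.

<1, 2>

We seek scalars with c_1 g1 + c_2 g2 = r; equivalently solve M c = r where the columns of M are g1, g2.
System: -3c_1 + 0c_2 = -3, -c_1 - 2c_2 = -5; solving gives c_1 = 1, c_2 = 2.
Check: g1 + 2g2 = <-3, -5>.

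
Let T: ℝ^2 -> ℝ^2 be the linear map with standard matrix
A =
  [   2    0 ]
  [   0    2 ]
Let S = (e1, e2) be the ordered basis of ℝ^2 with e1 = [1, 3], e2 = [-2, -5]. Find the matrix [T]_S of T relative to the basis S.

[[2, 0], [0, 2]]

The j-th column of [T]_S is [T(ej)]_S.
T(e1) = A e1 = [2, 6] = 2e1 + 0·e2, so column 1 is [2, 0].
Repeating for e2 and assembling the columns gives [[2, 0], [0, 2]].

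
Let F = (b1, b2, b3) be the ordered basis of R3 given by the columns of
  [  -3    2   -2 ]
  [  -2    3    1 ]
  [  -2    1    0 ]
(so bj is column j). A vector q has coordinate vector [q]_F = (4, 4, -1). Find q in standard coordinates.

(-2, 3, -4)

The coordinates say q = 4b1 + 4b2 - b3; adding the scaled basis vectors gives (-2, 3, -4).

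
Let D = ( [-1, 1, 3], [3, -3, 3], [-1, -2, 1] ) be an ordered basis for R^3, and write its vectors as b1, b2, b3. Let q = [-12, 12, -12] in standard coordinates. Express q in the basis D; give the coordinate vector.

[0, -4, 0]

Write q = c_1 b1 + ... + c_3 b3 and solve for the c_i.
Solving this 3x3 system gives c = (0, -4, 0).
Check: 0·b1 - 4b2 + 0·b3 = [-12, 12, -12].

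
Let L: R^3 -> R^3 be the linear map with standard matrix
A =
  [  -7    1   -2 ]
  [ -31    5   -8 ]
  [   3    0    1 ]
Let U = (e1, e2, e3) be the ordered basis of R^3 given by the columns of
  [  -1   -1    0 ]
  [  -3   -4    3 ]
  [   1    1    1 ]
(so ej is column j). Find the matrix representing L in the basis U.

The j-th column of [L]_U is [L(ej)]_U.
L(e1) = A e1 = <2, 8, -2> = 0·e1 - 2e2 + 0·e3, so column 1 is <0, -2, 0>.
Repeating for e2, e3 and assembling the columns gives [[0, 2, -3], [-2, -3, 2], [0, -1, 2]].

[[0, 2, -3], [-2, -3, 2], [0, -1, 2]]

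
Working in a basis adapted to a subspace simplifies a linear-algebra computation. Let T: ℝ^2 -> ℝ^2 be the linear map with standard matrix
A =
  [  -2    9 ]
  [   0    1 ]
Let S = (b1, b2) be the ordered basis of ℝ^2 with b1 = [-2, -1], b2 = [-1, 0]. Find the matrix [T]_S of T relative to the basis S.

[[1, 0], [3, -2]]

With P the matrix whose columns are b1, b2, [T]_S = P^(-1) A P.
Column by column: T(b1) = A b1 = [-5, -1]; its S-coordinates [1, 3] give column 1.
Continuing for each basis vector yields [T]_S = [[1, 0], [3, -2]].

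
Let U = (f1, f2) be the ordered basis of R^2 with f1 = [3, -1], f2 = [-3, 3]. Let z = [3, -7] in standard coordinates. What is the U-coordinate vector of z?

[-2, -3]

We seek scalars with c_1 f1 + c_2 f2 = z; equivalently solve M c = z where the columns of M are f1, f2.
System: 3c_1 - 3c_2 = 3, -c_1 + 3c_2 = -7; solving gives c_1 = -2, c_2 = -3.
Check: -2f1 - 3f2 = [3, -7].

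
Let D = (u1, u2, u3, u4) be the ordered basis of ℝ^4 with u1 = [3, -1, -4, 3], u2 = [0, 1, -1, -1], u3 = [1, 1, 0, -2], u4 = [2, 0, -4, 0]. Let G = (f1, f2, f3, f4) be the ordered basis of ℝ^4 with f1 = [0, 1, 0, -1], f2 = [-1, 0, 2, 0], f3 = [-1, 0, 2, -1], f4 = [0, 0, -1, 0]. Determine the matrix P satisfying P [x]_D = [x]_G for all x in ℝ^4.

Take x = uj: its D-coordinates are the j-th standard unit vector, so P e_j — column j of P — equals [uj]_G.
u1 = -f1 - f2 - 2f3 - 2f4, giving column 1 = [-1, -1, -2, -2]; repeating for each j gives P = [[-1, 1, 1, 0], [-1, 0, -2, -2], [-2, 0, 1, 0], [-2, 1, -2, 0]].

[[-1, 1, 1, 0], [-1, 0, -2, -2], [-2, 0, 1, 0], [-2, 1, -2, 0]]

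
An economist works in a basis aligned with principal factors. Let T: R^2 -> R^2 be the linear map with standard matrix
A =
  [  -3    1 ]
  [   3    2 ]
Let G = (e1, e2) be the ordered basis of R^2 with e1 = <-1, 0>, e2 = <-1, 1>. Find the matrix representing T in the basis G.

[[0, -3], [-3, -1]]

Let P have columns e1, e2. Then [T]_G = P^(-1) A P.
Here det P = -1, so P^(-1) is integer; computing A P first and then P^(-1)(A P) gives [[0, -3], [-3, -1]].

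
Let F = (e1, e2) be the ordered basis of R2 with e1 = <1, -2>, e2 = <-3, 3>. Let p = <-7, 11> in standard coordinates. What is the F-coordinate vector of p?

<-4, 1>

We seek scalars with c_1 e1 + c_2 e2 = p; equivalently solve M c = p where the columns of M are e1, e2.
System: c_1 - 3c_2 = -7, -2c_1 + 3c_2 = 11; solving gives c_1 = -4, c_2 = 1.
Check: -4e1 + e2 = <-7, 11>.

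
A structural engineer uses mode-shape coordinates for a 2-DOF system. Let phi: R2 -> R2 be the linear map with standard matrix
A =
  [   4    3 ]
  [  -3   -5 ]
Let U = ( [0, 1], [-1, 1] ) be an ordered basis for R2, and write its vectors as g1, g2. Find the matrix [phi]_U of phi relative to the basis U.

[[-2, -3], [-3, 1]]

With P the matrix whose columns are g1, g2, [phi]_U = P^(-1) A P.
Column by column: phi(g1) = A g1 = [3, -5]; its U-coordinates [-2, -3] give column 1.
Continuing for each basis vector yields [phi]_U = [[-2, -3], [-3, 1]].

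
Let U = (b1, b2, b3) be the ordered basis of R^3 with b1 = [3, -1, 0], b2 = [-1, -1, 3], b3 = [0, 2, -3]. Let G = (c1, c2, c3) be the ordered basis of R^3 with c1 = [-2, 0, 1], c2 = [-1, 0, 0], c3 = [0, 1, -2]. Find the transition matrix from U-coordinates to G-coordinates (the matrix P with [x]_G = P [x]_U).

Let M have columns bj and N have columns cj. Then for every x, N [x]_G = x = M [x]_U, so P = N^(-1) M.
Since det N = -1, N^(-1) has integer entries; multiplying gives P = [[-2, 1, 1], [1, -1, -2], [-1, -1, 2]].

[[-2, 1, 1], [1, -1, -2], [-1, -1, 2]]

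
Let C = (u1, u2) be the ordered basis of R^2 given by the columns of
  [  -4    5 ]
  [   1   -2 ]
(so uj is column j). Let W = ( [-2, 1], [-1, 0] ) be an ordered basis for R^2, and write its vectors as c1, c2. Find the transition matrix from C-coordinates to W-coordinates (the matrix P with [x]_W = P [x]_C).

[[1, -2], [2, -1]]

Column j of P is [uj]_W, since P maps C-coordinates to W-coordinates.
Expressing u1 in W: u1 = c1 + 2c2, so column 1 of P is [1, 2].
Doing the same for each uj gives P = [[1, -2], [2, -1]].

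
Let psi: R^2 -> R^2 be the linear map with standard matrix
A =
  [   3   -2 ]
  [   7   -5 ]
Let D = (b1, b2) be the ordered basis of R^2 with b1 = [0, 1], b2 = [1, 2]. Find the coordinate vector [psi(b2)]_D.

Compute psi(b2) = A b2 = [-1, -3] in standard coordinates.
Then write this in D-coordinates: solve for y in y_1 b1 + y_2 b2 = [-1, -3].
This gives y = [-1, -1], which is column 2 of [psi]_D.

[-1, -1]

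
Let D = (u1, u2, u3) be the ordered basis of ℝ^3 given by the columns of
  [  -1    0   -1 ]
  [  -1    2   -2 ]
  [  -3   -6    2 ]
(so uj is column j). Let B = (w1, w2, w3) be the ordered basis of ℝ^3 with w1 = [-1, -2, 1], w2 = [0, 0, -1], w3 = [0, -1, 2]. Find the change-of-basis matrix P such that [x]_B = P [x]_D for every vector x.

[[1, 0, 1], [2, 2, -1], [-1, -2, 0]]

Take x = uj: its D-coordinates are the j-th standard unit vector, so P e_j — column j of P — equals [uj]_B.
u1 = w1 + 2w2 - w3, giving column 1 = [1, 2, -1]; repeating for each j gives P = [[1, 0, 1], [2, 2, -1], [-1, -2, 0]].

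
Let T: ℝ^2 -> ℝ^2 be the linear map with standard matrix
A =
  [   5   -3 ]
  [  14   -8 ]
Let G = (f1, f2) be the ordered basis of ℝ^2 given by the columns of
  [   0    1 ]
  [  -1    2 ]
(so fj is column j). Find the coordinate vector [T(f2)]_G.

(0, -1)

Compute T(f2) = A f2 = (-1, -2) in standard coordinates.
Then write this in G-coordinates: solve for y in y_1 f1 + y_2 f2 = (-1, -2).
This gives y = (0, -1), which is column 2 of [T]_G.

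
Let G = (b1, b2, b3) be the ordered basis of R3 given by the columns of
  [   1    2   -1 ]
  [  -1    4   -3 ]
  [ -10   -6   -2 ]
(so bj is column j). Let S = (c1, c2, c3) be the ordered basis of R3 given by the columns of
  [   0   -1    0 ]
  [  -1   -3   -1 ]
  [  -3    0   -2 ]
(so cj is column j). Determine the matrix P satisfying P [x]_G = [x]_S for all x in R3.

Column j of P is [bj]_S, since P maps G-coordinates to S-coordinates.
Expressing b1 in S: b1 = 2c1 - c2 + 2c3, so column 1 of P is (2, -1, 2).
Doing the same for each bj gives P = [[2, 2, 2], [-1, -2, 1], [2, 0, -2]].

[[2, 2, 2], [-1, -2, 1], [2, 0, -2]]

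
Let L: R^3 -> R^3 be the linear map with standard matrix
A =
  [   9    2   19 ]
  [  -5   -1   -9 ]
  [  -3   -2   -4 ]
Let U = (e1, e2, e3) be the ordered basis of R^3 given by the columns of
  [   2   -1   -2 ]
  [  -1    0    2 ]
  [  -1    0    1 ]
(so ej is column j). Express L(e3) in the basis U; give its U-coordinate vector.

Compute L(e3) = A e3 = (5, -1, -2) in standard coordinates.
Then write this in U-coordinates: solve for y in y_1 e1 + ... + y_3 e3 = (5, -1, -2).
This gives y = (3, -1, 1), which is column 3 of [L]_U.

(3, -1, 1)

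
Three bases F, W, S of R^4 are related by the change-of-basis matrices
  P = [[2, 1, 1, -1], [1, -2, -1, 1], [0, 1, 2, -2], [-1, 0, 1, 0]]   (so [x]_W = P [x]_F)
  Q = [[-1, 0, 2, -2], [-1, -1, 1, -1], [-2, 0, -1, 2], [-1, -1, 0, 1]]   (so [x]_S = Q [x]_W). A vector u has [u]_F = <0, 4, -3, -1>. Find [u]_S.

<4, 7, -10, 1>

First [u]_W = P [u]_F = <2, -6, 0, -3>.
Then [u]_S = Q [u]_W = <4, 7, -10, 1>.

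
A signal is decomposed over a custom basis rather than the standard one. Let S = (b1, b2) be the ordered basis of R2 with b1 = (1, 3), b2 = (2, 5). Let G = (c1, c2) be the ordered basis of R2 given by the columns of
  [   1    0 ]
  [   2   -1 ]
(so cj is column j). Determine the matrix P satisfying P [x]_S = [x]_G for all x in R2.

[[1, 2], [-1, -1]]

Take x = bj: its S-coordinates are the j-th standard unit vector, so P e_j — column j of P — equals [bj]_G.
b1 = c1 - c2, giving column 1 = (1, -1); repeating for each j gives P = [[1, 2], [-1, -1]].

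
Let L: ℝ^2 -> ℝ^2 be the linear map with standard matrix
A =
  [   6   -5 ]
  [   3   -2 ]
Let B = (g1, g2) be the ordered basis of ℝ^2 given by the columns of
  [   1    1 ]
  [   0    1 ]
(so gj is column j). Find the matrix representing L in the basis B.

The j-th column of [L]_B is [L(gj)]_B.
L(g1) = A g1 = [6, 3] = 3g1 + 3g2, so column 1 is [3, 3].
Repeating for g2 and assembling the columns gives [[3, 0], [3, 1]].

[[3, 0], [3, 1]]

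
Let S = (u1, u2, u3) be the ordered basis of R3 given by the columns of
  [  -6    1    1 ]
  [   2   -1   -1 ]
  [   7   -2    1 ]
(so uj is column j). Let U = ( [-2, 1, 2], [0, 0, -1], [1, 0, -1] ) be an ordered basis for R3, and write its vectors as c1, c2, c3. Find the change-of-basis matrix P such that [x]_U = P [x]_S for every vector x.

Take x = uj: its S-coordinates are the j-th standard unit vector, so P e_j — column j of P — equals [uj]_U.
u1 = 2c1 - c2 - 2c3, giving column 1 = [2, -1, -2]; repeating for each j gives P = [[2, -1, -1], [-1, 1, -2], [-2, -1, -1]].

[[2, -1, -1], [-1, 1, -2], [-2, -1, -1]]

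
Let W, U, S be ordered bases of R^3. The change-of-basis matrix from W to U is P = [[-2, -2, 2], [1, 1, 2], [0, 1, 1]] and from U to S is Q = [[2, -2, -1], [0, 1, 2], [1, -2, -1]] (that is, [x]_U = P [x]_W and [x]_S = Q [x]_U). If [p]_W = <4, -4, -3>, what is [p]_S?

<7, -20, 13>

Composing the changes, [p]_S = Q P [p]_W.
Q P = [[-6, -7, -1], [1, 3, 4], [-4, -5, -3]]; applying this to <4, -4, -3> gives <7, -20, 13>.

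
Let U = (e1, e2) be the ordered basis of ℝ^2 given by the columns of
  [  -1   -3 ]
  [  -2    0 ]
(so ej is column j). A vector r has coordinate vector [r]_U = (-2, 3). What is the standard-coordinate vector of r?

(-7, 4)

r = M [r]_U, where M has columns e1, e2.
Carrying out the matrix-vector product, r = (-7, 4).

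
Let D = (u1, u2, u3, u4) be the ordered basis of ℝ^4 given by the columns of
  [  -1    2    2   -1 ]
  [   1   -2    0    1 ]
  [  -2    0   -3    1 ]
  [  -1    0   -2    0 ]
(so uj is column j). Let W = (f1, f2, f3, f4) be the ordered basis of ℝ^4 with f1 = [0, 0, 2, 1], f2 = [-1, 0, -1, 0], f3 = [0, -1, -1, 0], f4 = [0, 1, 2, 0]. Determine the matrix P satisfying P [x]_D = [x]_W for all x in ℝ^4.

Column j of P is [uj]_W, since P maps D-coordinates to W-coordinates.
Expressing u1 in W: u1 = -f1 + f2 - f3 + 0·f4, so column 1 of P is [-1, 1, -1, 0].
Doing the same for each uj gives P = [[-1, 0, -2, 0], [1, -2, -2, 1], [-1, 2, -1, 0], [0, 0, -1, 1]].

[[-1, 0, -2, 0], [1, -2, -2, 1], [-1, 2, -1, 0], [0, 0, -1, 1]]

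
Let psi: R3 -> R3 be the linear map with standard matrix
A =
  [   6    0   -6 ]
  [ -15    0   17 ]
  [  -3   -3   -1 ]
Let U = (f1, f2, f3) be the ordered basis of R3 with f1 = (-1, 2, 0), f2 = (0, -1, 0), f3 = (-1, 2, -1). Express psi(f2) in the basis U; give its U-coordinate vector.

Column 2 of [psi]_U is the U-coordinate vector of psi(f2).
In standard coordinates psi(f2) = A f2 = (0, 0, 3).
Converting to U: (0, 0, 3) = 3f1 + 0·f2 - 3f3, so the coordinate vector is (3, 0, -3).

(3, 0, -3)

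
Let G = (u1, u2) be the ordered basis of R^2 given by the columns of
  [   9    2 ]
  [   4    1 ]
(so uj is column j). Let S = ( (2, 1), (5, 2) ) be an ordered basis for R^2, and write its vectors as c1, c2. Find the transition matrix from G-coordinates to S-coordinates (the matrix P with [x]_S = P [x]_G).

Column j of P is [uj]_S, since P maps G-coordinates to S-coordinates.
Expressing u1 in S: u1 = 2c1 + c2, so column 1 of P is (2, 1).
Doing the same for each uj gives P = [[2, 1], [1, 0]].

[[2, 1], [1, 0]]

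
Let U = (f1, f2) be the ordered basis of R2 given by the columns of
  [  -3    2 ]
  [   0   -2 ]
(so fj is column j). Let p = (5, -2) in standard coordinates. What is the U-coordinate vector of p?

(-1, 1)

We seek scalars with c_1 f1 + c_2 f2 = p; equivalently solve M c = p where the columns of M are f1, f2.
System: -3c_1 + 2c_2 = 5, 0c_1 - 2c_2 = -2; solving gives c_1 = -1, c_2 = 1.
Check: -f1 + f2 = (5, -2).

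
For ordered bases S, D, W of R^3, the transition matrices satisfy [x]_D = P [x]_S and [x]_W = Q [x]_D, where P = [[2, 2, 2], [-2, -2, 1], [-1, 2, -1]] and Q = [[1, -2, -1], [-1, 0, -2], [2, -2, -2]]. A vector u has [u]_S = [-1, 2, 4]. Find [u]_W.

Apply P to get D-coordinates [10, 2, 1], then Q to get W-coordinates.
The result is [u]_W = [5, -12, 14].

[5, -12, 14]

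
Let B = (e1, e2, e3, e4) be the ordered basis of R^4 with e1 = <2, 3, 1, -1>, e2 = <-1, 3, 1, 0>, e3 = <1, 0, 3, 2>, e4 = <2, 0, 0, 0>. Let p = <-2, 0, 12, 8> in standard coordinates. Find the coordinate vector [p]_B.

<0, 0, 4, -3>

Write p = c_1 e1 + ... + c_4 e4 and solve for the c_i.
Row-reducing the augmented matrix [M | p] gives c = (0, 0, 4, -3).
Check: 0·e1 + 0·e2 + 4e3 - 3e4 = <-2, 0, 12, 8>.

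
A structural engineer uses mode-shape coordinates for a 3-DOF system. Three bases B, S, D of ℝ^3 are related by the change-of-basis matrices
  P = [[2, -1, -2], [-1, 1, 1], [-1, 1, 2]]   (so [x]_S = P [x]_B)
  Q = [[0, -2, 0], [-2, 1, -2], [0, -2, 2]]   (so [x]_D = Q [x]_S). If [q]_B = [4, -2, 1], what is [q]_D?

[10, -13, 2]

Apply P to get S-coordinates [8, -5, -4], then Q to get D-coordinates.
The result is [q]_D = [10, -13, 2].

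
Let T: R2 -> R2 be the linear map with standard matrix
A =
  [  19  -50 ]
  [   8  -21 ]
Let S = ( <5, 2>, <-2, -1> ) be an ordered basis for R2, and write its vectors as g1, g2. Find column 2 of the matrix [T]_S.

<2, -1>

Column 2 of [T]_S is the S-coordinate vector of T(g2).
In standard coordinates T(g2) = A g2 = <12, 5>.
Converting to S: <12, 5> = 2g1 - g2, so the coordinate vector is <2, -1>.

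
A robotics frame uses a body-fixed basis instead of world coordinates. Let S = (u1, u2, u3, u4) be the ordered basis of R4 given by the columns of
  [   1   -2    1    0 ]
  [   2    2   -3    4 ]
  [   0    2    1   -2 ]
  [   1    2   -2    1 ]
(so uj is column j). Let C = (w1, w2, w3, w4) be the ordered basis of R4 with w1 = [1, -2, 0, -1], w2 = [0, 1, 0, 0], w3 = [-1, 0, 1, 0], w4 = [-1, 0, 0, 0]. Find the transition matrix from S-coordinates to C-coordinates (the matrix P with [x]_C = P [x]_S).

Column j of P is [uj]_C, since P maps S-coordinates to C-coordinates.
Expressing u1 in C: u1 = -w1 + 0·w2 + 0·w3 - 2w4, so column 1 of P is [-1, 0, 0, -2].
Doing the same for each uj gives P = [[-1, -2, 2, -1], [0, -2, 1, 2], [0, 2, 1, -2], [-2, -2, 0, 1]].

[[-1, -2, 2, -1], [0, -2, 1, 2], [0, 2, 1, -2], [-2, -2, 0, 1]]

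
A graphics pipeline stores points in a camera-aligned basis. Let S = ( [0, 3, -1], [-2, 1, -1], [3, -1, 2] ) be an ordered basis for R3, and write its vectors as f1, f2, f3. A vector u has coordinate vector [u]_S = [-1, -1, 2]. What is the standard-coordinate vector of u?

The coordinates say u = -f1 - f2 + 2f3; adding the scaled basis vectors gives [8, -6, 6].

[8, -6, 6]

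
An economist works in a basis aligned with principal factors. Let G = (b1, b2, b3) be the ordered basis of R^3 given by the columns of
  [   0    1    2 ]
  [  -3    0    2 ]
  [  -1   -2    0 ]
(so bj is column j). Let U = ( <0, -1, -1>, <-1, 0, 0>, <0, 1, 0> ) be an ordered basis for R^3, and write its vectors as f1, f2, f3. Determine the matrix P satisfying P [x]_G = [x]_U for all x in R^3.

Take x = bj: its G-coordinates are the j-th standard unit vector, so P e_j — column j of P — equals [bj]_U.
b1 = f1 + 0·f2 - 2f3, giving column 1 = <1, 0, -2>; repeating for each j gives P = [[1, 2, 0], [0, -1, -2], [-2, 2, 2]].

[[1, 2, 0], [0, -1, -2], [-2, 2, 2]]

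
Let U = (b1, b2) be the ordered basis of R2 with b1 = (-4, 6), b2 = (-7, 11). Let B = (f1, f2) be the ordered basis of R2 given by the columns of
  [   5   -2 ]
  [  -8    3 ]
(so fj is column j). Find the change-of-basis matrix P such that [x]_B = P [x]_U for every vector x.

[[0, -1], [2, 1]]

Column j of P is [bj]_B, since P maps U-coordinates to B-coordinates.
Expressing b1 in B: b1 = 0·f1 + 2f2, so column 1 of P is (0, 2).
Doing the same for each bj gives P = [[0, -1], [2, 1]].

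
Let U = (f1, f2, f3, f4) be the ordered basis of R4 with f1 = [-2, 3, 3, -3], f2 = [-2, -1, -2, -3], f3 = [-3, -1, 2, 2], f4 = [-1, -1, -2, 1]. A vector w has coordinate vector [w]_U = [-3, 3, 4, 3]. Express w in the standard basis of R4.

[-15, -19, -13, 11]

w = M [w]_U, where M has columns f1, ..., f4.
Carrying out the matrix-vector product, w = [-15, -19, -13, 11].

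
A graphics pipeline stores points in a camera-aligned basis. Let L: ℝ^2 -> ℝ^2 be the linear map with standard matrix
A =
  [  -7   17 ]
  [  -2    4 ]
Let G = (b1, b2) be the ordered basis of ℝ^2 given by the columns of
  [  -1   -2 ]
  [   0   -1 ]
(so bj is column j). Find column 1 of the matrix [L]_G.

<-3, -2>

Column 1 of [L]_G is the G-coordinate vector of L(b1).
In standard coordinates L(b1) = A b1 = <7, 2>.
Converting to G: <7, 2> = -3b1 - 2b2, so the coordinate vector is <-3, -2>.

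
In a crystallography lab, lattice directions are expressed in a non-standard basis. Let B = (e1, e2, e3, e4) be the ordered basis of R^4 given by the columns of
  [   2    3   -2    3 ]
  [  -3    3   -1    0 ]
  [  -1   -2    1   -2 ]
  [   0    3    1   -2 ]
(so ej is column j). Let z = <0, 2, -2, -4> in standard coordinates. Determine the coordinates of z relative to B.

[z]_B is the unique c with M c = z, where M has columns e1, ..., e4.
Gaussian elimination on [M | z] yields c = (-2, 0, 4, 4).
Check: -2e1 + 0·e2 + 4e3 + 4e4 = <0, 2, -2, -4>.

<-2, 0, 4, 4>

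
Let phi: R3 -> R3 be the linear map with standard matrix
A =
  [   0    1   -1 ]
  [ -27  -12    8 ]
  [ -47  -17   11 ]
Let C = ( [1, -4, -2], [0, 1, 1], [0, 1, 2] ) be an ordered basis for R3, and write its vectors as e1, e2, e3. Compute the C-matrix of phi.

Let P have columns e1, ..., e3. Then [phi]_C = P^(-1) A P.
Here det P = 1, so P^(-1) is integer; computing A P first and then P^(-1)(A P) gives [[-2, 0, -1], [-1, -2, -3], [-2, -2, 3]].

[[-2, 0, -1], [-1, -2, -3], [-2, -2, 3]]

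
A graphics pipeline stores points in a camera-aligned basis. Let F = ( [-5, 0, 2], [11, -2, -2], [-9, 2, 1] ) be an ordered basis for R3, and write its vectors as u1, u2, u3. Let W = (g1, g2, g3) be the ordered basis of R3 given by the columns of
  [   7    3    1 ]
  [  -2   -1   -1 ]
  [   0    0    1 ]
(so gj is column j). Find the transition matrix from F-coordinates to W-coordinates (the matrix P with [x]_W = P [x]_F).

[[-1, 1, -1], [0, 2, -1], [2, -2, 1]]

Let M have columns uj and N have columns gj. Then for every x, N [x]_W = x = M [x]_F, so P = N^(-1) M.
Since det N = -1, N^(-1) has integer entries; multiplying gives P = [[-1, 1, -1], [0, 2, -1], [2, -2, 1]].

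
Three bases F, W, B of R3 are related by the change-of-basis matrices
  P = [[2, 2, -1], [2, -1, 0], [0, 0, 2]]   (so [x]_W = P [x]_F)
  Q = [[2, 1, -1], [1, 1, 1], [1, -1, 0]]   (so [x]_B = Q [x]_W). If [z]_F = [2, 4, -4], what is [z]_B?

Composing the changes, [z]_B = Q P [z]_F.
Q P = [[6, 3, -4], [4, 1, 1], [0, 3, -1]]; applying this to [2, 4, -4] gives [40, 8, 16].

[40, 8, 16]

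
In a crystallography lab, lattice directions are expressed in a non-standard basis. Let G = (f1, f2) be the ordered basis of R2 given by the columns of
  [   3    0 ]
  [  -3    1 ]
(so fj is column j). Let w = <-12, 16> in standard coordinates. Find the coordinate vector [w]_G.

[w]_G is the unique c with M c = w, where M has columns f1, f2.
System: 3c_1 + 0c_2 = -12, -3c_1 + c_2 = 16; solving gives c_1 = -4, c_2 = 4.
Check: -4f1 + 4f2 = <-12, 16>.

<-4, 4>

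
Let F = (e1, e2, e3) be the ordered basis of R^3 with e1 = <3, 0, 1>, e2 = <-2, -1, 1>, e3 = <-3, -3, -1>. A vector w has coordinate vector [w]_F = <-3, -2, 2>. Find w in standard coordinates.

The coordinates say w = -3e1 - 2e2 + 2e3; adding the scaled basis vectors gives <-11, -4, -7>.

<-11, -4, -7>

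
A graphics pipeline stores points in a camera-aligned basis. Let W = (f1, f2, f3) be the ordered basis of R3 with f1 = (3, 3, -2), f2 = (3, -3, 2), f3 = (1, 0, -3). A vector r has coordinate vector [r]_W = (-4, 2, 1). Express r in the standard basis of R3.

r = M [r]_W, where M has columns f1, ..., f3.
Carrying out the matrix-vector product, r = (-5, -18, 9).

(-5, -18, 9)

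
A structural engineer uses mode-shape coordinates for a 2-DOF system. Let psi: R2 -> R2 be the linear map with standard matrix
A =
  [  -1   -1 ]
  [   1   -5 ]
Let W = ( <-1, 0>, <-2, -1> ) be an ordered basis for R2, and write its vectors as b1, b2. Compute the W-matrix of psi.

With P the matrix whose columns are b1, b2, [psi]_W = P^(-1) A P.
Column by column: psi(b1) = A b1 = <1, -1>; its W-coordinates <-3, 1> give column 1.
Continuing for each basis vector yields [psi]_W = [[-3, 3], [1, -3]].

[[-3, 3], [1, -3]]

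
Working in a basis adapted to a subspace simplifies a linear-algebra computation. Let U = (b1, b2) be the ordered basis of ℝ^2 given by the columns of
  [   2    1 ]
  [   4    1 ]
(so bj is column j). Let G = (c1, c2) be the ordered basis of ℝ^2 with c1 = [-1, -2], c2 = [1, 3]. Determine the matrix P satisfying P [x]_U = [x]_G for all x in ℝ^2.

[[-2, -2], [0, -1]]

Take x = bj: its U-coordinates are the j-th standard unit vector, so P e_j — column j of P — equals [bj]_G.
b1 = -2c1 + 0·c2, giving column 1 = [-2, 0]; repeating for each j gives P = [[-2, -2], [0, -1]].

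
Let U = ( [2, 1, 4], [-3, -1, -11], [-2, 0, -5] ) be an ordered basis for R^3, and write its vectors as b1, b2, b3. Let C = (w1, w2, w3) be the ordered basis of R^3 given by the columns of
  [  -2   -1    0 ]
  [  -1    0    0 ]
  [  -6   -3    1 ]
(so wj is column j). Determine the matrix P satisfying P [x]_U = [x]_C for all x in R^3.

Column j of P is [bj]_C, since P maps U-coordinates to C-coordinates.
Expressing b1 in C: b1 = -w1 + 0·w2 - 2w3, so column 1 of P is [-1, 0, -2].
Doing the same for each bj gives P = [[-1, 1, 0], [0, 1, 2], [-2, -2, 1]].

[[-1, 1, 0], [0, 1, 2], [-2, -2, 1]]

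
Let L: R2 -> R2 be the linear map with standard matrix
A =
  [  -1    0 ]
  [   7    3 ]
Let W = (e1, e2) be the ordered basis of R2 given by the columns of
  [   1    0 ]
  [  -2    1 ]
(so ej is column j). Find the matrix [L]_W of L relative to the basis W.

[[-1, 0], [-1, 3]]

Let P have columns e1, e2. Then [L]_W = P^(-1) A P.
Here det P = 1, so P^(-1) is integer; computing A P first and then P^(-1)(A P) gives [[-1, 0], [-1, 3]].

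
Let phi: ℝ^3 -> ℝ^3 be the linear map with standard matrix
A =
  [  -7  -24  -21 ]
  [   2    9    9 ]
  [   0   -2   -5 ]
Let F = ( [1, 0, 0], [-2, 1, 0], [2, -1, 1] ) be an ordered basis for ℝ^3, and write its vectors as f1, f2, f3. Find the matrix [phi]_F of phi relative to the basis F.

[[-3, 0, -3], [2, 3, 1], [0, -2, -3]]

With P the matrix whose columns are f1, ..., f3, [phi]_F = P^(-1) A P.
Column by column: phi(f1) = A f1 = [-7, 2, 0]; its F-coordinates [-3, 2, 0] give column 1.
Continuing for each basis vector yields [phi]_F = [[-3, 0, -3], [2, 3, 1], [0, -2, -3]].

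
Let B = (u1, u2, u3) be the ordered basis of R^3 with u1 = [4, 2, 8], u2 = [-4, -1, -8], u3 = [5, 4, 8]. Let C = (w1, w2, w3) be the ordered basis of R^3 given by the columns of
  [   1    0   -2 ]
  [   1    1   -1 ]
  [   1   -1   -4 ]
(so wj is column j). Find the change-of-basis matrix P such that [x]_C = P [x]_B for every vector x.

[[0, -2, 1], [0, 2, 1], [-2, 1, -2]]

Let M have columns uj and N have columns wj. Then for every x, N [x]_C = x = M [x]_B, so P = N^(-1) M.
Since det N = -1, N^(-1) has integer entries; multiplying gives P = [[0, -2, 1], [0, 2, 1], [-2, 1, -2]].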